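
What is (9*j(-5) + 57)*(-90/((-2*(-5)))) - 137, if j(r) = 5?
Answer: -1055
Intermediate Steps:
(9*j(-5) + 57)*(-90/((-2*(-5)))) - 137 = (9*5 + 57)*(-90/((-2*(-5)))) - 137 = (45 + 57)*(-90/10) - 137 = 102*(-90*⅒) - 137 = 102*(-9) - 137 = -918 - 137 = -1055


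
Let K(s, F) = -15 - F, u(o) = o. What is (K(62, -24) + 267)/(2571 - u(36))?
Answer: 92/845 ≈ 0.10888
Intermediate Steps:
(K(62, -24) + 267)/(2571 - u(36)) = ((-15 - 1*(-24)) + 267)/(2571 - 1*36) = ((-15 + 24) + 267)/(2571 - 36) = (9 + 267)/2535 = 276*(1/2535) = 92/845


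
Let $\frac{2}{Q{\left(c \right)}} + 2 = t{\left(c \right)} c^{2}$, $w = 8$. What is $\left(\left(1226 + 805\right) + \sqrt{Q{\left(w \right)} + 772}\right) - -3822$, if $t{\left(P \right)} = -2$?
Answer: $5853 + \frac{19 \sqrt{9035}}{65} \approx 5880.8$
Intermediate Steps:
$Q{\left(c \right)} = \frac{2}{-2 - 2 c^{2}}$
$\left(\left(1226 + 805\right) + \sqrt{Q{\left(w \right)} + 772}\right) - -3822 = \left(\left(1226 + 805\right) + \sqrt{\frac{1}{-1 - 8^{2}} + 772}\right) - -3822 = \left(2031 + \sqrt{\frac{1}{-1 - 64} + 772}\right) + 3822 = \left(2031 + \sqrt{\frac{1}{-65} + 772}\right) + 3822 = \left(2031 + \sqrt{- \frac{1}{65} + 772}\right) + 3822 = \left(2031 + \sqrt{\frac{50179}{65}}\right) + 3822 = \left(2031 + \frac{19 \sqrt{9035}}{65}\right) + 3822 = 5853 + \frac{19 \sqrt{9035}}{65}$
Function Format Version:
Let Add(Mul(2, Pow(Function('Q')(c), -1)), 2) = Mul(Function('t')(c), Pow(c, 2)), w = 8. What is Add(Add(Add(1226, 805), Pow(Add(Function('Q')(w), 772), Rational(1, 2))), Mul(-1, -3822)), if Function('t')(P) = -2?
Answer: Add(5853, Mul(Rational(19, 65), Pow(9035, Rational(1, 2)))) ≈ 5880.8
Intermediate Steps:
Function('Q')(c) = Mul(2, Pow(Add(-2, Mul(-2, Pow(c, 2))), -1))
Add(Add(Add(1226, 805), Pow(Add(Function('Q')(w), 772), Rational(1, 2))), Mul(-1, -3822)) = Add(Add(Add(1226, 805), Pow(Add(Pow(Add(-1, Mul(-1, Pow(8, 2))), -1), 772), Rational(1, 2))), Mul(-1, -3822)) = Add(Add(2031, Pow(Add(Pow(Add(-1, Mul(-1, 64)), -1), 772), Rational(1, 2))), 3822) = Add(Add(2031, Pow(Add(Pow(Add(-1, -64), -1), 772), Rational(1, 2))), 3822) = Add(Add(2031, Pow(Add(Pow(-65, -1), 772), Rational(1, 2))), 3822) = Add(Add(2031, Pow(Add(Rational(-1, 65), 772), Rational(1, 2))), 3822) = Add(Add(2031, Pow(Rational(50179, 65), Rational(1, 2))), 3822) = Add(Add(2031, Mul(Rational(19, 65), Pow(9035, Rational(1, 2)))), 3822) = Add(5853, Mul(Rational(19, 65), Pow(9035, Rational(1, 2))))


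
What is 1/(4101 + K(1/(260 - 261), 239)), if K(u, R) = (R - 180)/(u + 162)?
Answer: 161/660320 ≈ 0.00024382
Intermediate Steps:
K(u, R) = (-180 + R)/(162 + u)
1/(4101 + K(1/(260 - 261), 239)) = 1/(4101 + (-180 + 239)/(162 + 1/(260 - 261))) = 1/(4101 + 59/(162 + 1/(-1))) = 1/(4101 + 59/(162 - 1)) = 1/(4101 + 59/161) = 1/(660320/161) = 161/660320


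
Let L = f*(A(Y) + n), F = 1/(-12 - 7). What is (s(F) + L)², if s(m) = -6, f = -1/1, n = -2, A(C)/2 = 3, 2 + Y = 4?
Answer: 100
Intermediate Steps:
Y = 2 (Y = -2 + 4 = 2)
A(C) = 6 (A(C) = 2*3 = 6)
F = -1/19 (F = 1/(-19) = -1/19 ≈ -0.052632)
f = -1 (f = -1*1 = -1)
L = -4 (L = -(6 - 2) = -1*4 = -4)
(s(F) + L)² = (-6 - 4)² = (-10)² = 100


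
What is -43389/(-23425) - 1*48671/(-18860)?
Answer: 391686943/88359100 ≈ 4.4329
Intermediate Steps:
-43389/(-23425) - 1*48671/(-18860) = -43389*(-1/23425) - 48671*(-1/18860) = 43389/23425 + 48671/18860 = 391686943/88359100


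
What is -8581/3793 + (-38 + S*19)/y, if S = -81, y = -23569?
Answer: -196264028/89397217 ≈ -2.1954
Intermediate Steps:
-8581/3793 + (-38 + S*19)/y = -8581/3793 + (-38 - 81*19)/(-23569) = -8581*1/3793 + (-38 - 1539)*(-1/23569) = -8581/3793 - 1577*(-1/23569) = -8581/3793 + 1577/23569 = -196264028/89397217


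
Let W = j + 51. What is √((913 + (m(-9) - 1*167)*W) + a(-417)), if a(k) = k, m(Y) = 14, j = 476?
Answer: I*√80135 ≈ 283.08*I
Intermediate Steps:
W = 527 (W = 476 + 51 = 527)
√((913 + (m(-9) - 1*167)*W) + a(-417)) = √((913 + (14 - 1*167)*527) - 417) = √((913 + (14 - 167)*527) - 417) = √((913 - 153*527) - 417) = √((913 - 80631) - 417) = √(-79718 - 417) = √(-80135) = I*√80135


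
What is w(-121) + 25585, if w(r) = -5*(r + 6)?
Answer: 26160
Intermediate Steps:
w(r) = -30 - 5*r (w(r) = -5*(6 + r) = -30 - 5*r)
w(-121) + 25585 = (-30 - 5*(-121)) + 25585 = (-30 + 605) + 25585 = 575 + 25585 = 26160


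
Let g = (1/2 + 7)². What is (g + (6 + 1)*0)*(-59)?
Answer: -13275/4 ≈ -3318.8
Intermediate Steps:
g = 225/4 (g = (½ + 7)² = (15/2)² = 225/4 ≈ 56.250)
(g + (6 + 1)*0)*(-59) = (225/4 + (6 + 1)*0)*(-59) = (225/4 + 7*0)*(-59) = (225/4 + 0)*(-59) = (225/4)*(-59) = -13275/4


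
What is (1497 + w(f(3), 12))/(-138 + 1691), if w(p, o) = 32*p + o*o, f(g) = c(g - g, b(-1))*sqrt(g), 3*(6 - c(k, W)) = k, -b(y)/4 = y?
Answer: 1641/1553 + 192*sqrt(3)/1553 ≈ 1.2708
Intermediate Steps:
b(y) = -4*y
c(k, W) = 6 - k/3
f(g) = 6*sqrt(g) (f(g) = (6 - (g - g)/3)*sqrt(g) = (6 - 1/3*0)*sqrt(g) = (6 + 0)*sqrt(g) = 6*sqrt(g))
w(p, o) = o**2 + 32*p (w(p, o) = 32*p + o**2 = o**2 + 32*p)
(1497 + w(f(3), 12))/(-138 + 1691) = (1497 + (12**2 + 32*(6*sqrt(3))))/(-138 + 1691) = (1497 + (144 + 192*sqrt(3)))/1553 = (1641 + 192*sqrt(3))*(1/1553) = 1641/1553 + 192*sqrt(3)/1553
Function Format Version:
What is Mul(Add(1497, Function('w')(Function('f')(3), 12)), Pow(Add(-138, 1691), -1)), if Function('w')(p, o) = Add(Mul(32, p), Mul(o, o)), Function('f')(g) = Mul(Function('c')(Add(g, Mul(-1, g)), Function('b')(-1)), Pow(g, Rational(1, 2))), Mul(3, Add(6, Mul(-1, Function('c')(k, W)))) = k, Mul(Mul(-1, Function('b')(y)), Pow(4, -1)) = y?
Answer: Add(Rational(1641, 1553), Mul(Rational(192, 1553), Pow(3, Rational(1, 2)))) ≈ 1.2708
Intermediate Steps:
Function('b')(y) = Mul(-4, y)
Function('c')(k, W) = Add(6, Mul(Rational(-1, 3), k))
Function('f')(g) = Mul(6, Pow(g, Rational(1, 2))) (Function('f')(g) = Mul(Add(6, Mul(Rational(-1, 3), Add(g, Mul(-1, g)))), Pow(g, Rational(1, 2))) = Mul(Add(6, Mul(Rational(-1, 3), 0)), Pow(g, Rational(1, 2))) = Mul(Add(6, 0), Pow(g, Rational(1, 2))) = Mul(6, Pow(g, Rational(1, 2))))
Function('w')(p, o) = Add(Pow(o, 2), Mul(32, p)) (Function('w')(p, o) = Add(Mul(32, p), Pow(o, 2)) = Add(Pow(o, 2), Mul(32, p)))
Mul(Add(1497, Function('w')(Function('f')(3), 12)), Pow(Add(-138, 1691), -1)) = Mul(Add(1497, Add(Pow(12, 2), Mul(32, Mul(6, Pow(3, Rational(1, 2)))))), Pow(Add(-138, 1691), -1)) = Mul(Add(1497, Add(144, Mul(192, Pow(3, Rational(1, 2))))), Pow(1553, -1)) = Mul(Add(1641, Mul(192, Pow(3, Rational(1, 2)))), Rational(1, 1553)) = Add(Rational(1641, 1553), Mul(Rational(192, 1553), Pow(3, Rational(1, 2))))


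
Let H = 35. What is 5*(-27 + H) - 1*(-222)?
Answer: 262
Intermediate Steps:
5*(-27 + H) - 1*(-222) = 5*(-27 + 35) - 1*(-222) = 5*8 + 222 = 40 + 222 = 262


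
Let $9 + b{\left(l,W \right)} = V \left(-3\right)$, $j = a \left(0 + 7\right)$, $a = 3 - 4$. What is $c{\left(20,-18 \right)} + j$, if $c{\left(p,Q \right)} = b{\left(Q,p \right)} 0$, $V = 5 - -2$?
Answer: $-7$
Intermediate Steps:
$a = -1$
$V = 7$ ($V = 5 + 2 = 7$)
$j = -7$ ($j = - (0 + 7) = \left(-1\right) 7 = -7$)
$b{\left(l,W \right)} = -30$ ($b{\left(l,W \right)} = -9 + 7 \left(-3\right) = -9 - 21 = -30$)
$c{\left(p,Q \right)} = 0$ ($c{\left(p,Q \right)} = \left(-30\right) 0 = 0$)
$c{\left(20,-18 \right)} + j = 0 - 7 = -7$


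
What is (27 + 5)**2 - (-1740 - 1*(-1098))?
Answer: 1666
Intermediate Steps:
(27 + 5)**2 - (-1740 - 1*(-1098)) = 32**2 - (-1740 + 1098) = 1024 - 1*(-642) = 1024 + 642 = 1666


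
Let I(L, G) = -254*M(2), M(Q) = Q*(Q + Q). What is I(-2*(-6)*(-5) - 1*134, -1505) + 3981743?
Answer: 3979711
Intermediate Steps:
M(Q) = 2*Q**2 (M(Q) = Q*(2*Q) = 2*Q**2)
I(L, G) = -2032 (I(L, G) = -508*2**2 = -508*4 = -254*8 = -2032)
I(-2*(-6)*(-5) - 1*134, -1505) + 3981743 = -2032 + 3981743 = 3979711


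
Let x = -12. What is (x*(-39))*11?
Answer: 5148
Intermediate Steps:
(x*(-39))*11 = -12*(-39)*11 = 468*11 = 5148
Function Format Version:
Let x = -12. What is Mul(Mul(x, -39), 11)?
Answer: 5148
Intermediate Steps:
Mul(Mul(x, -39), 11) = Mul(Mul(-12, -39), 11) = Mul(468, 11) = 5148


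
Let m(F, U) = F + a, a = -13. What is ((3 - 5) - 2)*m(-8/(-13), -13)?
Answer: 644/13 ≈ 49.538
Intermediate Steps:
m(F, U) = -13 + F (m(F, U) = F - 13 = -13 + F)
((3 - 5) - 2)*m(-8/(-13), -13) = ((3 - 5) - 2)*(-13 - 8/(-13)) = (-2 - 2)*(-13 - 8*(-1/13)) = -4*(-13 + 8/13) = -4*(-161/13) = 644/13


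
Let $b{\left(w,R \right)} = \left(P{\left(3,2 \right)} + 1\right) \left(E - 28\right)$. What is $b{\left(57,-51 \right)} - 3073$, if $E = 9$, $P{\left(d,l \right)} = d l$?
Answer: $-3206$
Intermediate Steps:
$b{\left(w,R \right)} = -133$ ($b{\left(w,R \right)} = \left(3 \cdot 2 + 1\right) \left(9 - 28\right) = \left(6 + 1\right) \left(-19\right) = 7 \left(-19\right) = -133$)
$b{\left(57,-51 \right)} - 3073 = -133 - 3073 = -3206$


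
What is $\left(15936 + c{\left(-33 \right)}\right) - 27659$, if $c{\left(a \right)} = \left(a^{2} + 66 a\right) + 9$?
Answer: $-12803$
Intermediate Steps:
$c{\left(a \right)} = 9 + a^{2} + 66 a$
$\left(15936 + c{\left(-33 \right)}\right) - 27659 = \left(15936 + \left(9 + \left(-33\right)^{2} + 66 \left(-33\right)\right)\right) - 27659 = \left(15936 + \left(9 + 1089 - 2178\right)\right) - 27659 = \left(15936 - 1080\right) - 27659 = 14856 - 27659 = -12803$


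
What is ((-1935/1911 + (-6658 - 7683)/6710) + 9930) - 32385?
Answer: -95992196017/4274270 ≈ -22458.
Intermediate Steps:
((-1935/1911 + (-6658 - 7683)/6710) + 9930) - 32385 = ((-1935*1/1911 - 14341*1/6710) + 9930) - 32385 = ((-645/637 - 14341/6710) + 9930) - 32385 = (-13463167/4274270 + 9930) - 32385 = 42430037933/4274270 - 32385 = -95992196017/4274270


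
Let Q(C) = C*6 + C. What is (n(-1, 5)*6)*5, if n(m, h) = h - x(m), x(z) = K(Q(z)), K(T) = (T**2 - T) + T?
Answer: -1320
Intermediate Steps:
Q(C) = 7*C (Q(C) = 6*C + C = 7*C)
K(T) = T**2
x(z) = 49*z**2 (x(z) = (7*z)**2 = 49*z**2)
n(m, h) = h - 49*m**2
(n(-1, 5)*6)*5 = ((5 - 49*(-1)**2)*6)*5 = ((5 - 49*1)*6)*5 = ((5 - 49)*6)*5 = -44*6*5 = -264*5 = -1320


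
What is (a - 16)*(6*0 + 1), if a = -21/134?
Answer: -2165/134 ≈ -16.157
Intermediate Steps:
a = -21/134 (a = -21*1/134 = -21/134 ≈ -0.15672)
(a - 16)*(6*0 + 1) = (-21/134 - 16)*(6*0 + 1) = -2165*(0 + 1)/134 = -2165/134*1 = -2165/134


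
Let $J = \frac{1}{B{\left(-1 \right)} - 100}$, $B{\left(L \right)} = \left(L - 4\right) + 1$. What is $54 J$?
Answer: $- \frac{27}{52} \approx -0.51923$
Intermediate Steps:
$B{\left(L \right)} = -3 + L$ ($B{\left(L \right)} = \left(-4 + L\right) + 1 = -3 + L$)
$J = - \frac{1}{104}$ ($J = \frac{1}{\left(-3 - 1\right) - 100} = \frac{1}{-4 - 100} = \frac{1}{-104} = - \frac{1}{104} \approx -0.0096154$)
$54 J = 54 \left(- \frac{1}{104}\right) = - \frac{27}{52}$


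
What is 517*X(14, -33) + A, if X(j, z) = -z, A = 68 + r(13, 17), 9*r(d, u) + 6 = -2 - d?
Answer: 51380/3 ≈ 17127.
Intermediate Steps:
r(d, u) = -8/9 - d/9 (r(d, u) = -⅔ + (-2 - d)/9 = -⅔ + (-2/9 - d/9) = -8/9 - d/9)
A = 197/3 (A = 68 + (-8/9 - ⅑*13) = 68 + (-8/9 - 13/9) = 68 - 7/3 = 197/3 ≈ 65.667)
517*X(14, -33) + A = 517*(-1*(-33)) + 197/3 = 517*33 + 197/3 = 17061 + 197/3 = 51380/3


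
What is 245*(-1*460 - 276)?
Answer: -180320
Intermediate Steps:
245*(-1*460 - 276) = 245*(-460 - 276) = 245*(-736) = -180320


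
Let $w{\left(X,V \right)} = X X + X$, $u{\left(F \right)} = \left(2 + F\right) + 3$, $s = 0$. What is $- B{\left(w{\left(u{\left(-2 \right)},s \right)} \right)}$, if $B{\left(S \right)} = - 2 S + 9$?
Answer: $15$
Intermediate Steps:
$u{\left(F \right)} = 5 + F$
$w{\left(X,V \right)} = X + X^{2}$ ($w{\left(X,V \right)} = X^{2} + X = X + X^{2}$)
$B{\left(S \right)} = 9 - 2 S$
$- B{\left(w{\left(u{\left(-2 \right)},s \right)} \right)} = - (9 - 2 \left(5 - 2\right) \left(1 + \left(5 - 2\right)\right)) = - (9 - 2 \cdot 3 \left(1 + 3\right)) = - (9 - 2 \cdot 3 \cdot 4) = - (9 - 24) = \left(-1\right) \left(-15\right) = 15$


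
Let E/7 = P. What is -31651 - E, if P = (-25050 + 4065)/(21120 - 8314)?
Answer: -405175811/12806 ≈ -31640.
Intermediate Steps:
P = -20985/12806 ≈ -1.6387
E = -146895/12806 (E = 7*(-20985/12806) = -146895/12806 ≈ -11.471)
-31651 - E = -31651 - 1*(-146895/12806) = -31651 + 146895/12806 = -405175811/12806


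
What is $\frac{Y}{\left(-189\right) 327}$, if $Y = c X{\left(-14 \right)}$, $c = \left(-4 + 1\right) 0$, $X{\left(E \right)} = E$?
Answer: $0$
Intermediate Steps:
$c = 0$ ($c = \left(-3\right) 0 = 0$)
$Y = 0$ ($Y = 0 \left(-14\right) = 0$)
$\frac{Y}{\left(-189\right) 327} = \frac{0}{\left(-189\right) 327} = \frac{0}{-61803} = 0 \left(- \frac{1}{61803}\right) = 0$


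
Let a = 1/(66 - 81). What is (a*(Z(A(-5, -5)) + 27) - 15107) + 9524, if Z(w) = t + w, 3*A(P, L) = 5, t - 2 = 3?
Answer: -251336/45 ≈ -5585.2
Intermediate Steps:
t = 5 (t = 2 + 3 = 5)
A(P, L) = 5/3 (A(P, L) = (⅓)*5 = 5/3)
Z(w) = 5 + w
a = -1/15 (a = 1/(-15) = -1/15 ≈ -0.066667)
(a*(Z(A(-5, -5)) + 27) - 15107) + 9524 = (-((5 + 5/3) + 27)/15 - 15107) + 9524 = (-(20/3 + 27)/15 - 15107) + 9524 = (-1/15*101/3 - 15107) + 9524 = (-101/45 - 15107) + 9524 = -679916/45 + 9524 = -251336/45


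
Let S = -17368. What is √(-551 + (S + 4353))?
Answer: I*√13566 ≈ 116.47*I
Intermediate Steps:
√(-551 + (S + 4353)) = √(-551 + (-17368 + 4353)) = √(-551 - 13015) = √(-13566) = I*√13566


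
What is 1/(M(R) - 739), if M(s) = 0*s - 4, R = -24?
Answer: -1/743 ≈ -0.0013459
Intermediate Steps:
M(s) = -4 (M(s) = 0 - 4 = -4)
1/(M(R) - 739) = 1/(-4 - 739) = 1/(-743) = -1/743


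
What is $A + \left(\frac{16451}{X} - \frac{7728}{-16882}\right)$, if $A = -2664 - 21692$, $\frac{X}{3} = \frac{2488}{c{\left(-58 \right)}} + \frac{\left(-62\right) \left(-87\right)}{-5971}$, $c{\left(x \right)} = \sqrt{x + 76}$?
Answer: $- \frac{493170945400173668939}{20248830115785538} + \frac{182409239947501 \sqrt{2}}{27586962010607} \approx -24346.0$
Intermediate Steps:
$c{\left(x \right)} = \sqrt{76 + x}$
$X = - \frac{16182}{5971} + 1244 \sqrt{2}$ ($X = 3 \left(\frac{2488}{\sqrt{76 - 58}} + \frac{\left(-62\right) \left(-87\right)}{-5971}\right) = 3 \left(\frac{2488}{\sqrt{18}} + 5394 \left(- \frac{1}{5971}\right)\right) = 3 \left(\frac{2488}{3 \sqrt{2}} - \frac{5394}{5971}\right) = 3 \left(2488 \frac{\sqrt{2}}{6} - \frac{5394}{5971}\right) = 3 \left(\frac{1244 \sqrt{2}}{3} - \frac{5394}{5971}\right) = 3 \left(- \frac{5394}{5971} + \frac{1244 \sqrt{2}}{3}\right) = - \frac{16182}{5971} + 1244 \sqrt{2} \approx 1756.6$)
$A = -24356$ ($A = -2664 - 21692 = -24356$)
$A + \left(\frac{16451}{X} - \frac{7728}{-16882}\right) = -24356 - \left(- \frac{168}{367} - \frac{16451}{- \frac{16182}{5971} + 1244 \sqrt{2}}\right) = -24356 + \left(\frac{16451}{- \frac{16182}{5971} + 1244 \sqrt{2}} + \frac{168}{367}\right) = -24356 + \left(\frac{168}{367} + \frac{16451}{- \frac{16182}{5971} + 1244 \sqrt{2}}\right) = - \frac{8938484}{367} + \frac{16451}{- \frac{16182}{5971} + 1244 \sqrt{2}}$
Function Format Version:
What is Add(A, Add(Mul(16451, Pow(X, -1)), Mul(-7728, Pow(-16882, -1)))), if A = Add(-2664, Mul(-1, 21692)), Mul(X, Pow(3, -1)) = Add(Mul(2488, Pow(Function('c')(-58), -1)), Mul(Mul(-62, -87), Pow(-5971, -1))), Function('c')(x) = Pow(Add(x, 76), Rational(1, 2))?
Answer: Add(Rational(-493170945400173668939, 20248830115785538), Mul(Rational(182409239947501, 27586962010607), Pow(2, Rational(1, 2)))) ≈ -24346.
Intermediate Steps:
Function('c')(x) = Pow(Add(76, x), Rational(1, 2))
X = Add(Rational(-16182, 5971), Mul(1244, Pow(2, Rational(1, 2)))) (X = Mul(3, Add(Mul(2488, Pow(Pow(Add(76, -58), Rational(1, 2)), -1)), Mul(Mul(-62, -87), Pow(-5971, -1)))) = Mul(3, Add(Mul(2488, Pow(Pow(18, Rational(1, 2)), -1)), Mul(5394, Rational(-1, 5971)))) = Mul(3, Add(Mul(2488, Pow(Mul(3, Pow(2, Rational(1, 2))), -1)), Rational(-5394, 5971))) = Mul(3, Add(Mul(2488, Mul(Rational(1, 6), Pow(2, Rational(1, 2)))), Rational(-5394, 5971))) = Mul(3, Add(Mul(Rational(1244, 3), Pow(2, Rational(1, 2))), Rational(-5394, 5971))) = Mul(3, Add(Rational(-5394, 5971), Mul(Rational(1244, 3), Pow(2, Rational(1, 2))))) = Add(Rational(-16182, 5971), Mul(1244, Pow(2, Rational(1, 2)))) ≈ 1756.6)
A = -24356 (A = Add(-2664, -21692) = -24356)
Add(A, Add(Mul(16451, Pow(X, -1)), Mul(-7728, Pow(-16882, -1)))) = Add(-24356, Add(Mul(16451, Pow(Add(Rational(-16182, 5971), Mul(1244, Pow(2, Rational(1, 2)))), -1)), Mul(-7728, Pow(-16882, -1)))) = Add(-24356, Add(Mul(16451, Pow(Add(Rational(-16182, 5971), Mul(1244, Pow(2, Rational(1, 2)))), -1)), Mul(-7728, Rational(-1, 16882)))) = Add(-24356, Add(Mul(16451, Pow(Add(Rational(-16182, 5971), Mul(1244, Pow(2, Rational(1, 2)))), -1)), Rational(168, 367))) = Add(-24356, Add(Rational(168, 367), Mul(16451, Pow(Add(Rational(-16182, 5971), Mul(1244, Pow(2, Rational(1, 2)))), -1)))) = Add(Rational(-8938484, 367), Mul(16451, Pow(Add(Rational(-16182, 5971), Mul(1244, Pow(2, Rational(1, 2)))), -1)))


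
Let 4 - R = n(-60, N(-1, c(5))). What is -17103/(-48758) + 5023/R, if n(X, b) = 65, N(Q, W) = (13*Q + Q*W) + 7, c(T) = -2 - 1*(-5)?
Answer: -243868151/2974238 ≈ -81.994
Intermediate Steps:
c(T) = 3 (c(T) = -2 + 5 = 3)
N(Q, W) = 7 + 13*Q + Q*W
R = -61 (R = 4 - 1*65 = 4 - 65 = -61)
-17103/(-48758) + 5023/R = -17103/(-48758) + 5023/(-61) = -17103*(-1/48758) + 5023*(-1/61) = 17103/48758 - 5023/61 = -243868151/2974238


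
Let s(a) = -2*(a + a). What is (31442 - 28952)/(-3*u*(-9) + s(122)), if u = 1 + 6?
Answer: -2490/299 ≈ -8.3278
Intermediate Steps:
u = 7
s(a) = -4*a
(31442 - 28952)/(-3*u*(-9) + s(122)) = (31442 - 28952)/(-3*7*(-9) - 4*122) = 2490/(-21*(-9) - 488) = 2490/(189 - 488) = 2490/(-299) = 2490*(-1/299) = -2490/299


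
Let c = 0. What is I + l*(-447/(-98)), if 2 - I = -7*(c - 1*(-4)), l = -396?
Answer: -87036/49 ≈ -1776.2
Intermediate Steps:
I = 30 (I = 2 - (-7)*(0 - 1*(-4)) = 2 - (-7)*(0 + 4) = 2 - (-7)*4 = 2 - 1*(-28) = 2 + 28 = 30)
I + l*(-447/(-98)) = 30 - (-177012)/(-98) = 30 - (-177012)*(-1)/98 = 30 - 396*447/98 = 30 - 88506/49 = -87036/49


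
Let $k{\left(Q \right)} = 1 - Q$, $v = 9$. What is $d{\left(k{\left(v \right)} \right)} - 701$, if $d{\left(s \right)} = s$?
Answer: $-709$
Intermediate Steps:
$d{\left(k{\left(v \right)} \right)} - 701 = \left(1 - 9\right) - 701 = -8 - 701 = -709$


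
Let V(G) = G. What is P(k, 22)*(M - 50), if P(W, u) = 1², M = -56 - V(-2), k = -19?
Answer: -104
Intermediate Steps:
M = -54 (M = -56 - 1*(-2) = -56 + 2 = -54)
P(W, u) = 1
P(k, 22)*(M - 50) = 1*(-54 - 50) = 1*(-104) = -104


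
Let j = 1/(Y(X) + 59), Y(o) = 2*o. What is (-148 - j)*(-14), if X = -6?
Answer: 97398/47 ≈ 2072.3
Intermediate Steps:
j = 1/47 (j = 1/(2*(-6) + 59) = 1/(-12 + 59) = 1/47 ≈ 0.021277)
(-148 - j)*(-14) = (-148 - 1*1/47)*(-14) = (-148 - 1/47)*(-14) = -6957/47*(-14) = 97398/47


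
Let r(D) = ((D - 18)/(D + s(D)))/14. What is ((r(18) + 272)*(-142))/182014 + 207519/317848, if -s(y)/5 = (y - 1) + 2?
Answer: 12747401057/28926392936 ≈ 0.44068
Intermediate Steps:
s(y) = -5 - 5*y (s(y) = -5*((y - 1) + 2) = -5*((-1 + y) + 2) = -5*(1 + y) = -5 - 5*y)
r(D) = (-18 + D)/(14*(-5 - 4*D)) (r(D) = ((D - 18)/(D + (-5 - 5*D)))/14 = ((-18 + D)/(-5 - 4*D))*(1/14) = (-18 + D)/(14*(-5 - 4*D)))
((r(18) + 272)*(-142))/182014 + 207519/317848 = (((18 - 1*18)/(14*(5 + 4*18)) + 272)*(-142))/182014 + 207519/317848 = (((18 - 18)/(14*(5 + 72)) + 272)*(-142))*(1/182014) + 207519*(1/317848) = (((1/14)*0/77 + 272)*(-142))*(1/182014) + 207519/317848 = (((1/14)*(1/77)*0 + 272)*(-142))*(1/182014) + 207519/317848 = ((0 + 272)*(-142))*(1/182014) + 207519/317848 = (272*(-142))*(1/182014) + 207519/317848 = -38624*1/182014 + 207519/317848 = -19312/91007 + 207519/317848 = 12747401057/28926392936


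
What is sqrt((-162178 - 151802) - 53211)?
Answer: 3*I*sqrt(40799) ≈ 605.96*I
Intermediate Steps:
sqrt((-162178 - 151802) - 53211) = sqrt(-313980 - 53211) = sqrt(-367191) = 3*I*sqrt(40799)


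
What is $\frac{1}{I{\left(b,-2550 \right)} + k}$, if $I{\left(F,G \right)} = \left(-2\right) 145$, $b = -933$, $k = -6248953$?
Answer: $- \frac{1}{6249243} \approx -1.6002 \cdot 10^{-7}$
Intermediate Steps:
$I{\left(F,G \right)} = -290$
$\frac{1}{I{\left(b,-2550 \right)} + k} = \frac{1}{-290 - 6248953} = \frac{1}{-6249243} = - \frac{1}{6249243}$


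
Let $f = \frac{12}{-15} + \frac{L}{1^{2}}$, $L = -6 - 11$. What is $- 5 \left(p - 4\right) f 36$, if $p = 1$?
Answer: $-9612$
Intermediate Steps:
$L = -17$ ($L = -6 - 11 = -17$)
$f = - \frac{89}{5}$ ($f = \frac{12}{-15} - \frac{17}{1^{2}} = 12 \left(- \frac{1}{15}\right) - \frac{17}{1} = - \frac{4}{5} - 17 = - \frac{89}{5} \approx -17.8$)
$- 5 \left(p - 4\right) f 36 = - 5 \left(1 - 4\right) \left(- \frac{89}{5}\right) 36 = \left(-5\right) \left(-3\right) \left(- \frac{89}{5}\right) 36 = 15 \left(- \frac{89}{5}\right) 36 = \left(-267\right) 36 = -9612$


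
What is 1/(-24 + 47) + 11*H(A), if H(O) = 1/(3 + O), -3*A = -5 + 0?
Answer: 773/322 ≈ 2.4006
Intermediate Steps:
A = 5/3 (A = -(-5 + 0)/3 = -1/3*(-5) = 5/3 ≈ 1.6667)
1/(-24 + 47) + 11*H(A) = 1/(-24 + 47) + 11/(3 + 5/3) = 1/23 + 11/(14/3) = 1/23 + 11*(3/14) = 1/23 + 33/14 = 773/322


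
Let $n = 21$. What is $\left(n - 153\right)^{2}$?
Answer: $17424$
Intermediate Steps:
$\left(n - 153\right)^{2} = \left(21 - 153\right)^{2} = \left(-132\right)^{2} = 17424$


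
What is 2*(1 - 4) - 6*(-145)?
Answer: 864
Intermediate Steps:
2*(1 - 4) - 6*(-145) = 2*(-3) + 870 = -6 + 870 = 864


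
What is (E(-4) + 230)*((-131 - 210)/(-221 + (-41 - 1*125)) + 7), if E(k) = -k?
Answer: 79300/43 ≈ 1844.2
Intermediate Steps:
(E(-4) + 230)*((-131 - 210)/(-221 + (-41 - 1*125)) + 7) = (-1*(-4) + 230)*((-131 - 210)/(-221 + (-41 - 1*125)) + 7) = (4 + 230)*(-341/(-221 + (-41 - 125)) + 7) = 234*(-341/(-221 - 166) + 7) = 234*(-341/(-387) + 7) = 234*(-341*(-1/387) + 7) = 234*(341/387 + 7) = 234*(3050/387) = 79300/43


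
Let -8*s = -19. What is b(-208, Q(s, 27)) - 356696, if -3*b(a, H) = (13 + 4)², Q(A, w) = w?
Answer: -1070377/3 ≈ -3.5679e+5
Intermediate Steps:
s = 19/8 (s = -⅛*(-19) = 19/8 ≈ 2.3750)
b(a, H) = -289/3 (b(a, H) = -(13 + 4)²/3 = -⅓*17² = -⅓*289 = -289/3)
b(-208, Q(s, 27)) - 356696 = -289/3 - 356696 = -1070377/3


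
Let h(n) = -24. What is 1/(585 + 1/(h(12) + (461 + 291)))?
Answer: 728/425881 ≈ 0.0017094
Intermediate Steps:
1/(585 + 1/(h(12) + (461 + 291))) = 1/(585 + 1/(-24 + (461 + 291))) = 1/(585 + 1/(-24 + 752)) = 1/(585 + 1/728) = 1/(425881/728) = 728/425881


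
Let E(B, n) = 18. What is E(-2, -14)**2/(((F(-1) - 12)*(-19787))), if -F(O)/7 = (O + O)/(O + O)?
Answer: 324/375953 ≈ 0.00086181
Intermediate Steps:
F(O) = -7 (F(O) = -7*(O + O)/(O + O) = -7*2*O/(2*O) = -7*2*O*1/(2*O) = -7*1 = -7)
E(-2, -14)**2/(((F(-1) - 12)*(-19787))) = 18**2/(((-7 - 12)*(-19787))) = 324/((-19*(-19787))) = 324/375953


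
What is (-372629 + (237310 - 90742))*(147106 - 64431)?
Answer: -18689593175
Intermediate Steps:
(-372629 + (237310 - 90742))*(147106 - 64431) = (-372629 + 146568)*82675 = -226061*82675 = -18689593175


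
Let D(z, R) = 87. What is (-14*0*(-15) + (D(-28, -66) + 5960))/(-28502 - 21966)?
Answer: -6047/50468 ≈ -0.11982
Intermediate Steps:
(-14*0*(-15) + (D(-28, -66) + 5960))/(-28502 - 21966) = (-14*0*(-15) + (87 + 5960))/(-28502 - 21966) = (0*(-15) + 6047)/(-50468) = (0 + 6047)*(-1/50468) = 6047*(-1/50468) = -6047/50468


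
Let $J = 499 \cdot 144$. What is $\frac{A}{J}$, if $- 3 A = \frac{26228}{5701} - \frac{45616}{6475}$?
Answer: $\frac{22557629}{1989367940700} \approx 1.1339 \cdot 10^{-5}$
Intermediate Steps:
$J = 71856$
$A = \frac{90230516}{110741925}$ ($A = - \frac{\frac{26228}{5701} - \frac{45616}{6475}}{3} = \left(- \frac{1}{3}\right) \left(- \frac{90230516}{36913975}\right) = \frac{90230516}{110741925} \approx 0.81478$)
$\frac{A}{J} = \frac{90230516}{110741925 \cdot 71856} = \frac{90230516}{110741925} \cdot \frac{1}{71856} = \frac{22557629}{1989367940700}$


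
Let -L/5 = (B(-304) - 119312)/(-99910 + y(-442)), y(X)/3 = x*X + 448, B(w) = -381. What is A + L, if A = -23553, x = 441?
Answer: -16095117061/683332 ≈ -23554.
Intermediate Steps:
y(X) = 1344 + 1323*X (y(X) = 3*(441*X + 448) = 3*(448 + 441*X) = 1344 + 1323*X)
L = -598465/683332 (L = -5*(-381 - 119312)/(-99910 + (1344 + 1323*(-442))) = -(-598465)/(-99910 + (1344 - 584766)) = -(-598465)/(-99910 - 583422) = -(-598465)/(-683332) = -(-598465)*(-1)/683332 = -5*119693/683332 = -598465/683332 ≈ -0.87580)
A + L = -23553 - 598465/683332 = -16095117061/683332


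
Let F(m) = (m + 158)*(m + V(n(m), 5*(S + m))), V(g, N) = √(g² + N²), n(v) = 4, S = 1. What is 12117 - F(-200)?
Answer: 3717 + 42*√990041 ≈ 45507.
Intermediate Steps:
V(g, N) = √(N² + g²)
F(m) = (158 + m)*(m + √(16 + (5 + 5*m)²)) (F(m) = (m + 158)*(m + √((5*(1 + m))² + 4²)) = (158 + m)*(m + √((5 + 5*m)² + 16)) = (158 + m)*(m + √(16 + (5 + 5*m)²)))
12117 - F(-200) = 12117 - ((-200)² + 158*(-200) + 158*√(16 + 25*(1 - 200)²) - 200*√(16 + 25*(1 - 200)²)) = 12117 - (40000 - 31600 + 158*√(16 + 25*(-199)²) - 200*√(16 + 25*(-199)²)) = 12117 - (40000 - 31600 + 158*√(16 + 25*39601) - 200*√(16 + 25*39601)) = 12117 - (40000 - 31600 + 158*√(16 + 990025) - 200*√(16 + 990025)) = 12117 - (40000 - 31600 + 158*√990041 - 200*√990041) = 12117 - (8400 - 42*√990041) = 12117 + (-8400 + 42*√990041) = 3717 + 42*√990041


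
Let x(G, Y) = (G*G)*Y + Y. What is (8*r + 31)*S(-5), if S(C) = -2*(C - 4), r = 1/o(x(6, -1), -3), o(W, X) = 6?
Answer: 582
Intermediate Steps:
x(G, Y) = Y + Y*G² (x(G, Y) = G²*Y + Y = Y*G² + Y = Y + Y*G²)
r = ⅙ (r = 1/6 = ⅙ ≈ 0.16667)
S(C) = 8 - 2*C (S(C) = -2*(-4 + C) = 8 - 2*C)
(8*r + 31)*S(-5) = (8*(⅙) + 31)*(8 - 2*(-5)) = (4/3 + 31)*(8 + 10) = (97/3)*18 = 582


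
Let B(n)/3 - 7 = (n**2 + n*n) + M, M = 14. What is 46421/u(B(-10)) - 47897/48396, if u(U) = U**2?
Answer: -6269148559/7091127108 ≈ -0.88408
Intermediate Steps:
B(n) = 63 + 6*n**2 (B(n) = 21 + 3*((n**2 + n*n) + 14) = 21 + 3*((n**2 + n**2) + 14) = 21 + 3*(2*n**2 + 14) = 21 + 3*(14 + 2*n**2) = 21 + (42 + 6*n**2) = 63 + 6*n**2)
46421/u(B(-10)) - 47897/48396 = 46421/((63 + 6*(-10)**2)**2) - 47897/48396 = 46421/((63 + 6*100)**2) - 47897*1/48396 = 46421/((63 + 600)**2) - 47897/48396 = 46421/(663**2) - 47897/48396 = 46421/439569 - 47897/48396 = -6269148559/7091127108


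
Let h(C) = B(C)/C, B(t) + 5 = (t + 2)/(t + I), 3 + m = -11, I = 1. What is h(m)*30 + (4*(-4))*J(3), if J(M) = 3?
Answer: -3573/91 ≈ -39.264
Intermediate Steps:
m = -14 (m = -3 - 11 = -14)
B(t) = -5 + (2 + t)/(1 + t) (B(t) = -5 + (t + 2)/(t + 1) = -5 + (2 + t)/(1 + t))
h(C) = (-3 - 4*C)/(C*(1 + C)) (h(C) = ((-3 - 4*C)/(1 + C))/C = (-3 - 4*C)/(C*(1 + C)))
h(m)*30 + (4*(-4))*J(3) = ((-3 - 4*(-14))/((-14)*(1 - 14)))*30 + (4*(-4))*3 = -1/14*(-3 + 56)/(-13)*30 - 16*3 = -1/14*(-1/13)*53*30 - 48 = (53/182)*30 - 48 = 795/91 - 48 = -3573/91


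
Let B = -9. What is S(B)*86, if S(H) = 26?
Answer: 2236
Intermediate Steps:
S(B)*86 = 26*86 = 2236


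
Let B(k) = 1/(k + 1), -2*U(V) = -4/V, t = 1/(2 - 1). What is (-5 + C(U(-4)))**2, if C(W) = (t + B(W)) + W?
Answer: 25/4 ≈ 6.2500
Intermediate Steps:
t = 1 (t = 1/1 = 1)
U(V) = 2/V (U(V) = -(-2)/V = 2/V)
B(k) = 1/(1 + k)
C(W) = 1 + W + 1/(1 + W) (C(W) = (1 + 1/(1 + W)) + W = 1 + W + 1/(1 + W))
(-5 + C(U(-4)))**2 = (-5 + (1 + 2/(-4) + 1/(1 + 2/(-4))))**2 = (-5 + (1 + 2*(-1/4) + 1/(1 + 2*(-1/4))))**2 = (-5 + (1 - 1/2 + 1/(1 - 1/2)))**2 = (-5 + (1 - 1/2 + 1/(1/2)))**2 = (-5 + (1 - 1/2 + 2))**2 = (-5 + 5/2)**2 = (-5/2)**2 = 25/4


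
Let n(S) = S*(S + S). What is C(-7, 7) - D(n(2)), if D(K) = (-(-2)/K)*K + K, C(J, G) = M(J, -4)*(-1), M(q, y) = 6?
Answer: -16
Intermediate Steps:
n(S) = 2*S² (n(S) = S*(2*S) = 2*S²)
C(J, G) = -6 (C(J, G) = 6*(-1) = -6)
D(K) = 2 + K (D(K) = (2/K)*K + K = 2 + K)
C(-7, 7) - D(n(2)) = -6 - (2 + 2*2²) = -6 - (2 + 2*4) = -6 - (2 + 8) = -6 - 1*10 = -6 - 10 = -16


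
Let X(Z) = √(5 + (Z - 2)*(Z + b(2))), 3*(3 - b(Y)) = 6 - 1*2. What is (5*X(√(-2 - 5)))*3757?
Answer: 18785*√(-48 - 3*I*√7)/3 ≈ 3574.7 - 43529.0*I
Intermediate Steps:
b(Y) = 5/3 (b(Y) = 3 - (6 - 1*2)/3 = 3 - (6 - 2)/3 = 3 - ⅓*4 = 3 - 4/3 = 5/3)
X(Z) = √(5 + (-2 + Z)*(5/3 + Z)) (X(Z) = √(5 + (Z - 2)*(Z + 5/3)) = √(5 + (-2 + Z)*(5/3 + Z)))
(5*X(√(-2 - 5)))*3757 = (5*(√(15 - 3*√(-2 - 5) + 9*(√(-2 - 5))²)/3))*3757 = (5*(√(15 - 3*I*√7 + 9*(√(-7))²)/3))*3757 = (5*(√(15 - 3*I*√7 + 9*(I*√7)²)/3))*3757 = (5*(√(15 - 3*I*√7 + 9*(-7))/3))*3757 = (5*(√(15 - 3*I*√7 - 63)/3))*3757 = (5*(√(-48 - 3*I*√7)/3))*3757 = (5*√(-48 - 3*I*√7)/3)*3757 = 18785*√(-48 - 3*I*√7)/3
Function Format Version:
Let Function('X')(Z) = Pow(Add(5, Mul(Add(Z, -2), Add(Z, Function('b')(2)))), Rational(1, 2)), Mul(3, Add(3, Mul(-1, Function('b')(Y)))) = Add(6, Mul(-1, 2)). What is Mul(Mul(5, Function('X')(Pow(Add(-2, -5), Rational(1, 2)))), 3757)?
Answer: Mul(Rational(18785, 3), Pow(Add(-48, Mul(-3, I, Pow(7, Rational(1, 2)))), Rational(1, 2))) ≈ Add(3574.7, Mul(-43529., I))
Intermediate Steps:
Function('b')(Y) = Rational(5, 3) (Function('b')(Y) = Add(3, Mul(Rational(-1, 3), Add(6, Mul(-1, 2)))) = Add(3, Mul(Rational(-1, 3), Add(6, -2))) = Add(3, Mul(Rational(-1, 3), 4)) = Add(3, Rational(-4, 3)) = Rational(5, 3))
Function('X')(Z) = Pow(Add(5, Mul(Add(-2, Z), Add(Rational(5, 3), Z))), Rational(1, 2)) (Function('X')(Z) = Pow(Add(5, Mul(Add(Z, -2), Add(Z, Rational(5, 3)))), Rational(1, 2)) = Pow(Add(5, Mul(Add(-2, Z), Add(Rational(5, 3), Z))), Rational(1, 2)))
Mul(Mul(5, Function('X')(Pow(Add(-2, -5), Rational(1, 2)))), 3757) = Mul(Mul(5, Mul(Rational(1, 3), Pow(Add(15, Mul(-3, Pow(Add(-2, -5), Rational(1, 2))), Mul(9, Pow(Pow(Add(-2, -5), Rational(1, 2)), 2))), Rational(1, 2)))), 3757) = Mul(Mul(5, Mul(Rational(1, 3), Pow(Add(15, Mul(-3, Pow(-7, Rational(1, 2))), Mul(9, Pow(Pow(-7, Rational(1, 2)), 2))), Rational(1, 2)))), 3757) = Mul(Mul(5, Mul(Rational(1, 3), Pow(Add(15, Mul(-3, Mul(I, Pow(7, Rational(1, 2)))), Mul(9, Pow(Mul(I, Pow(7, Rational(1, 2))), 2))), Rational(1, 2)))), 3757) = Mul(Mul(5, Mul(Rational(1, 3), Pow(Add(15, Mul(-3, I, Pow(7, Rational(1, 2))), Mul(9, -7)), Rational(1, 2)))), 3757) = Mul(Mul(5, Mul(Rational(1, 3), Pow(Add(15, Mul(-3, I, Pow(7, Rational(1, 2))), -63), Rational(1, 2)))), 3757) = Mul(Mul(5, Mul(Rational(1, 3), Pow(Add(-48, Mul(-3, I, Pow(7, Rational(1, 2)))), Rational(1, 2)))), 3757) = Mul(Mul(Rational(5, 3), Pow(Add(-48, Mul(-3, I, Pow(7, Rational(1, 2)))), Rational(1, 2))), 3757) = Mul(Rational(18785, 3), Pow(Add(-48, Mul(-3, I, Pow(7, Rational(1, 2)))), Rational(1, 2)))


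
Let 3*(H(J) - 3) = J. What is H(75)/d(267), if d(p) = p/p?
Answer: 28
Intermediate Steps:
H(J) = 3 + J/3
d(p) = 1
H(75)/d(267) = (3 + (⅓)*75)/1 = (3 + 25)*1 = 28*1 = 28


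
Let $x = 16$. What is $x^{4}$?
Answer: $65536$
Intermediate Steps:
$x^{4} = 16^{4} = 65536$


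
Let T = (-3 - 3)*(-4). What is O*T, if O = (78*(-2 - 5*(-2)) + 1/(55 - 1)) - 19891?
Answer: -4161668/9 ≈ -4.6241e+5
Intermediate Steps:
O = -1040417/54 (O = (78*(-2 + 10) + 1/54) - 19891 = (78*8 + 1/54) - 19891 = (624 + 1/54) - 19891 = 33697/54 - 19891 = -1040417/54 ≈ -19267.)
T = 24 (T = -6*(-4) = 24)
O*T = -1040417/54*24 = -4161668/9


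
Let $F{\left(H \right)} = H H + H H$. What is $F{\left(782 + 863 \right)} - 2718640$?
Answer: $2693410$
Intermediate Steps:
$F{\left(H \right)} = 2 H^{2}$ ($F{\left(H \right)} = H^{2} + H^{2} = 2 H^{2}$)
$F{\left(782 + 863 \right)} - 2718640 = 2 \left(782 + 863\right)^{2} - 2718640 = 2 \cdot 1645^{2} - 2718640 = 2 \cdot 2706025 - 2718640 = 5412050 - 2718640 = 2693410$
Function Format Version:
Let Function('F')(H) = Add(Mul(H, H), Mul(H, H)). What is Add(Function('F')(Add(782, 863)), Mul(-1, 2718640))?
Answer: 2693410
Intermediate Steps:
Function('F')(H) = Mul(2, Pow(H, 2)) (Function('F')(H) = Add(Pow(H, 2), Pow(H, 2)) = Mul(2, Pow(H, 2)))
Add(Function('F')(Add(782, 863)), Mul(-1, 2718640)) = Add(Mul(2, Pow(Add(782, 863), 2)), Mul(-1, 2718640)) = Add(Mul(2, Pow(1645, 2)), -2718640) = Add(Mul(2, 2706025), -2718640) = Add(5412050, -2718640) = 2693410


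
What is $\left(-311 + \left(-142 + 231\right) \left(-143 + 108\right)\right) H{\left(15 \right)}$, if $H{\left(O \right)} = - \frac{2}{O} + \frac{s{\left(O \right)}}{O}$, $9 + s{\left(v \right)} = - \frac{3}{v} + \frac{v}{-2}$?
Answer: $\frac{106777}{25} \approx 4271.1$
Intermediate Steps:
$s{\left(v \right)} = -9 - \frac{3}{v} - \frac{v}{2}$ ($s{\left(v \right)} = -9 + \left(- \frac{3}{v} + \frac{v}{-2}\right) = -9 + \left(- \frac{3}{v} + v \left(- \frac{1}{2}\right)\right) = -9 - \left(\frac{v}{2} + \frac{3}{v}\right) = -9 - \frac{3}{v} - \frac{v}{2}$)
$H{\left(O \right)} = - \frac{2}{O} + \frac{-9 - \frac{3}{O} - \frac{O}{2}}{O}$
$\left(-311 + \left(-142 + 231\right) \left(-143 + 108\right)\right) H{\left(15 \right)} = \left(-311 + \left(-142 + 231\right) \left(-143 + 108\right)\right) \frac{-6 - 15 \left(22 + 15\right)}{2 \cdot 225} = \left(-311 + 89 \left(-35\right)\right) \frac{1}{2} \cdot \frac{1}{225} \left(-6 - 15 \cdot 37\right) = \left(-311 - 3115\right) \frac{1}{2} \cdot \frac{1}{225} \left(-6 - 555\right) = - 3426 \cdot \frac{1}{2} \cdot \frac{1}{225} \left(-561\right) = \left(-3426\right) \left(- \frac{187}{150}\right) = \frac{106777}{25}$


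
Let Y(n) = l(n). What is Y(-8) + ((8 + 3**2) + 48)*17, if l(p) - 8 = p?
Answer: 1105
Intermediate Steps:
l(p) = 8 + p
Y(n) = 8 + n
Y(-8) + ((8 + 3**2) + 48)*17 = (8 - 8) + ((8 + 3**2) + 48)*17 = 0 + ((8 + 9) + 48)*17 = 0 + (17 + 48)*17 = 0 + 65*17 = 0 + 1105 = 1105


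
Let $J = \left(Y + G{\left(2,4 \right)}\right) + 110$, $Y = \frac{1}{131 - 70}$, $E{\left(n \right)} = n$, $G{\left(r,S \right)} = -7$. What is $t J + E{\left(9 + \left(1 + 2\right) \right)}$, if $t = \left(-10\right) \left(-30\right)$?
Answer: $\frac{1885932}{61} \approx 30917.0$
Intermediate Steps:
$t = 300$
$Y = \frac{1}{61} \approx 0.016393$
$J = \frac{6284}{61}$ ($J = \left(\frac{1}{61} - 7\right) + 110 = - \frac{426}{61} + 110 = \frac{6284}{61} \approx 103.02$)
$t J + E{\left(9 + \left(1 + 2\right) \right)} = 300 \cdot \frac{6284}{61} + \left(9 + \left(1 + 2\right)\right) = \frac{1885200}{61} + \left(9 + 3\right) = \frac{1885200}{61} + 12 = \frac{1885932}{61}$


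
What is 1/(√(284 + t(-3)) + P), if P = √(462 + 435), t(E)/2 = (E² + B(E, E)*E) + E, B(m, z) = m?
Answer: 1/(√314 + √897) ≈ 0.020978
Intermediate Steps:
t(E) = 2*E + 4*E² (t(E) = 2*((E² + E*E) + E) = 2*((E² + E²) + E) = 2*(2*E² + E) = 2*(E + 2*E²) = 2*E + 4*E²)
P = √897 ≈ 29.950
1/(√(284 + t(-3)) + P) = 1/(√(284 + 2*(-3)*(1 + 2*(-3))) + √897) = 1/(√(284 + 2*(-3)*(1 - 6)) + √897) = 1/(√(284 + 2*(-3)*(-5)) + √897) = 1/(√(284 + 30) + √897) = 1/(√314 + √897)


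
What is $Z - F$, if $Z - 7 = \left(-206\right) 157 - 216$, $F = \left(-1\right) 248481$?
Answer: $215930$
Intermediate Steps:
$F = -248481$
$Z = -32551$ ($Z = 7 - 32558 = -32551$)
$Z - F = -32551 - -248481 = -32551 + 248481 = 215930$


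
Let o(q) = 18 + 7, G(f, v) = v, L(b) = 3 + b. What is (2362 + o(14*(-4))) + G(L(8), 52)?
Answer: 2439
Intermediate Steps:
o(q) = 25
(2362 + o(14*(-4))) + G(L(8), 52) = (2362 + 25) + 52 = 2387 + 52 = 2439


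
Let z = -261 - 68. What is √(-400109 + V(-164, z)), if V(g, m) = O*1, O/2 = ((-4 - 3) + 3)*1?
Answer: I*√400117 ≈ 632.55*I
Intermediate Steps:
O = -8 (O = 2*(((-4 - 3) + 3)*1) = 2*((-7 + 3)*1) = 2*(-4*1) = 2*(-4) = -8)
z = -329
V(g, m) = -8 (V(g, m) = -8*1 = -8)
√(-400109 + V(-164, z)) = √(-400109 - 8) = √(-400117) = I*√400117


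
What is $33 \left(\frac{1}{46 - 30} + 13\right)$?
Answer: $\frac{6897}{16} \approx 431.06$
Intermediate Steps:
$33 \left(\frac{1}{46 - 30} + 13\right) = 33 \left(\frac{1}{16} + 13\right) = 33 \cdot \frac{209}{16} = \frac{6897}{16}$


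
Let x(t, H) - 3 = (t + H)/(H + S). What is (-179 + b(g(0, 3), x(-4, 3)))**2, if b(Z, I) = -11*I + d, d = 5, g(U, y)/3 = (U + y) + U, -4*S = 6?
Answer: 358801/9 ≈ 39867.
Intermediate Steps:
S = -3/2 (S = -1/4*6 = -3/2 ≈ -1.5000)
x(t, H) = 3 + (H + t)/(-3/2 + H) (x(t, H) = 3 + (t + H)/(H - 3/2) = 3 + (H + t)/(-3/2 + H))
g(U, y) = 3*y + 6*U (g(U, y) = 3*((U + y) + U) = 3*(y + 2*U) = 3*y + 6*U)
b(Z, I) = 5 - 11*I (b(Z, I) = -11*I + 5 = 5 - 11*I)
(-179 + b(g(0, 3), x(-4, 3)))**2 = (-179 + (5 - 11*(-9 + 2*(-4) + 8*3)/(-3 + 2*3)))**2 = (-179 + (5 - 11*(-9 - 8 + 24)/(-3 + 6)))**2 = (-179 + (5 - 11*7/3))**2 = (-179 + (5 - 77/3))**2 = (-179 - 62/3)**2 = (-599/3)**2 = 358801/9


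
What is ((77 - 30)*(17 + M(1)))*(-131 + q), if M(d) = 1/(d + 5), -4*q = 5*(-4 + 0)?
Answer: -101661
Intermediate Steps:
q = 5 (q = -5*(-4 + 0)/4 = -5*(-4)/4 = -¼*(-20) = 5)
M(d) = 1/(5 + d)
((77 - 30)*(17 + M(1)))*(-131 + q) = ((77 - 30)*(17 + 1/(5 + 1)))*(-131 + 5) = (47*(17 + 1/6))*(-126) = (47*(17 + ⅙))*(-126) = (47*(103/6))*(-126) = (4841/6)*(-126) = -101661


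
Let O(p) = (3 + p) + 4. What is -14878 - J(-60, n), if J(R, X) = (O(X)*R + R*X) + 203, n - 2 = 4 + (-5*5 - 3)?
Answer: -17301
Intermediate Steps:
O(p) = 7 + p
n = -22 (n = 2 + (4 + (-5*5 - 3)) = 2 + (4 + (-25 - 3)) = 2 + (4 - 28) = 2 - 24 = -22)
J(R, X) = 203 + R*X + R*(7 + X) (J(R, X) = ((7 + X)*R + R*X) + 203 = (R*(7 + X) + R*X) + 203 = (R*X + R*(7 + X)) + 203 = 203 + R*X + R*(7 + X))
-14878 - J(-60, n) = -14878 - (203 - 60*(-22) - 60*(7 - 22)) = -14878 - (203 + 1320 - 60*(-15)) = -14878 - (203 + 1320 + 900) = -14878 - 1*2423 = -14878 - 2423 = -17301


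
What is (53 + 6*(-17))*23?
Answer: -1127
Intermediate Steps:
(53 + 6*(-17))*23 = (53 - 102)*23 = -49*23 = -1127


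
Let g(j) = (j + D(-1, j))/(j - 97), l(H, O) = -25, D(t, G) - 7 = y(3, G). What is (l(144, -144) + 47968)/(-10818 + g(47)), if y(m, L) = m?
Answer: -799050/180319 ≈ -4.4313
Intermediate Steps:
D(t, G) = 10 (D(t, G) = 7 + 3 = 10)
g(j) = (10 + j)/(-97 + j) (g(j) = (j + 10)/(j - 97) = (10 + j)/(-97 + j))
(l(144, -144) + 47968)/(-10818 + g(47)) = (-25 + 47968)/(-10818 + (10 + 47)/(-97 + 47)) = 47943/(-10818 + 57/(-50)) = 47943/(-10818 - 1/50*57) = 47943/(-10818 - 57/50) = 47943/(-540957/50) = 47943*(-50/540957) = -799050/180319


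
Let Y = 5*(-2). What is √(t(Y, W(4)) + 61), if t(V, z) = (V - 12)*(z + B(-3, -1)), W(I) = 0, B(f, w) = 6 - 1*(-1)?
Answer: I*√93 ≈ 9.6436*I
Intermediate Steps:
B(f, w) = 7 (B(f, w) = 6 + 1 = 7)
Y = -10
t(V, z) = (-12 + V)*(7 + z) (t(V, z) = (V - 12)*(z + 7) = (-12 + V)*(7 + z))
√(t(Y, W(4)) + 61) = √((-84 - 12*0 + 7*(-10) - 10*0) + 61) = √((-84 + 0 - 70 + 0) + 61) = √(-154 + 61) = √(-93) = I*√93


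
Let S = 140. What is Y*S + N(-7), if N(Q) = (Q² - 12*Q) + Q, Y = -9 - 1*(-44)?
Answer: 5026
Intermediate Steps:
Y = 35 (Y = -9 + 44 = 35)
N(Q) = Q² - 11*Q
Y*S + N(-7) = 35*140 - 7*(-11 - 7) = 4900 - 7*(-18) = 4900 + 126 = 5026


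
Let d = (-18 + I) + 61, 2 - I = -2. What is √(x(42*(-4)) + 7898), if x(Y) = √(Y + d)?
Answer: √(7898 + 11*I) ≈ 88.871 + 0.0619*I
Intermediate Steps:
I = 4 (I = 2 - 1*(-2) = 2 + 2 = 4)
d = 47 (d = (-18 + 4) + 61 = -14 + 61 = 47)
x(Y) = √(47 + Y) (x(Y) = √(Y + 47) = √(47 + Y))
√(x(42*(-4)) + 7898) = √(√(47 + 42*(-4)) + 7898) = √(√(47 - 168) + 7898) = √(√(-121) + 7898) = √(11*I + 7898) = √(7898 + 11*I)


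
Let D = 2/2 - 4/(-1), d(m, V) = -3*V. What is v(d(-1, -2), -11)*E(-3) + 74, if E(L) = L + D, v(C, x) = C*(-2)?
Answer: 50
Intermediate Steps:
v(C, x) = -2*C
D = 5 (D = 2*(½) - 4*(-1) = 1 + 4 = 5)
E(L) = 5 + L (E(L) = L + 5 = 5 + L)
v(d(-1, -2), -11)*E(-3) + 74 = (-(-6)*(-2))*(5 - 3) + 74 = -2*6*2 + 74 = -12*2 + 74 = -24 + 74 = 50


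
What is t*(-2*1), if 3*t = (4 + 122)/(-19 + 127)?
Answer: -7/9 ≈ -0.77778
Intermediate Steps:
t = 7/18 (t = ((4 + 122)/(-19 + 127))/3 = (126/108)/3 = (126*(1/108))/3 = (⅓)*(7/6) = 7/18 ≈ 0.38889)
t*(-2*1) = 7*(-2*1)/18 = (7/18)*(-2) = -7/9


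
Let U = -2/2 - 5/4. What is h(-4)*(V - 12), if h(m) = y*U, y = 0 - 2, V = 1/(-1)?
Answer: -117/2 ≈ -58.500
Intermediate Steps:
V = -1
y = -2
U = -9/4 (U = -2*½ - 5*¼ = -1 - 5/4 = -9/4 ≈ -2.2500)
h(m) = 9/2 (h(m) = -2*(-9/4) = 9/2)
h(-4)*(V - 12) = 9*(-1 - 12)/2 = (9/2)*(-13) = -117/2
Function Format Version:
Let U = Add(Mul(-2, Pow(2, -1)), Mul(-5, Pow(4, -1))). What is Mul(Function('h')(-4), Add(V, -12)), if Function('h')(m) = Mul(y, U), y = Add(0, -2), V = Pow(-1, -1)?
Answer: Rational(-117, 2) ≈ -58.500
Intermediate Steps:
V = -1
y = -2
U = Rational(-9, 4) (U = Add(Mul(-2, Rational(1, 2)), Mul(-5, Rational(1, 4))) = Add(-1, Rational(-5, 4)) = Rational(-9, 4) ≈ -2.2500)
Function('h')(m) = Rational(9, 2) (Function('h')(m) = Mul(-2, Rational(-9, 4)) = Rational(9, 2))
Mul(Function('h')(-4), Add(V, -12)) = Mul(Rational(9, 2), Add(-1, -12)) = Mul(Rational(9, 2), -13) = Rational(-117, 2)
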